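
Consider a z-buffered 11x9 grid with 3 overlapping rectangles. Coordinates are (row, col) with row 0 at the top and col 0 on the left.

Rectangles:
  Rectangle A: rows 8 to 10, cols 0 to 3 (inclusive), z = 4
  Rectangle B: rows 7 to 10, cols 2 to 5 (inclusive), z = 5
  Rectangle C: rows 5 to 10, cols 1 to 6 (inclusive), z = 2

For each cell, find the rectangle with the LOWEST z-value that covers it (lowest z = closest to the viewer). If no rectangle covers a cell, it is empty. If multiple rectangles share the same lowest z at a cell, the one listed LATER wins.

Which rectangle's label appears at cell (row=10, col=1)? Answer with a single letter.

Answer: C

Derivation:
Check cell (10,1):
  A: rows 8-10 cols 0-3 z=4 -> covers; best now A (z=4)
  B: rows 7-10 cols 2-5 -> outside (col miss)
  C: rows 5-10 cols 1-6 z=2 -> covers; best now C (z=2)
Winner: C at z=2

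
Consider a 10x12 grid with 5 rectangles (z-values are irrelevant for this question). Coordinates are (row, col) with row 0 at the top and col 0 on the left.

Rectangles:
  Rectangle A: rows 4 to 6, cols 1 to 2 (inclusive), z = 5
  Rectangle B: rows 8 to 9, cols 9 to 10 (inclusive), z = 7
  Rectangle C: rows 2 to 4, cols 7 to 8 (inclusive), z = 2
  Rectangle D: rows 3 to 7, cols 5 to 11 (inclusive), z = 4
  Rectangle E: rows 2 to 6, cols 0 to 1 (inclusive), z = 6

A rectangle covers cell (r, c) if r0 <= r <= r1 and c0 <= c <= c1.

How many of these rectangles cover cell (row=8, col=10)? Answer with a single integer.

Answer: 1

Derivation:
Check cell (8,10):
  A: rows 4-6 cols 1-2 -> outside (row miss)
  B: rows 8-9 cols 9-10 -> covers
  C: rows 2-4 cols 7-8 -> outside (row miss)
  D: rows 3-7 cols 5-11 -> outside (row miss)
  E: rows 2-6 cols 0-1 -> outside (row miss)
Count covering = 1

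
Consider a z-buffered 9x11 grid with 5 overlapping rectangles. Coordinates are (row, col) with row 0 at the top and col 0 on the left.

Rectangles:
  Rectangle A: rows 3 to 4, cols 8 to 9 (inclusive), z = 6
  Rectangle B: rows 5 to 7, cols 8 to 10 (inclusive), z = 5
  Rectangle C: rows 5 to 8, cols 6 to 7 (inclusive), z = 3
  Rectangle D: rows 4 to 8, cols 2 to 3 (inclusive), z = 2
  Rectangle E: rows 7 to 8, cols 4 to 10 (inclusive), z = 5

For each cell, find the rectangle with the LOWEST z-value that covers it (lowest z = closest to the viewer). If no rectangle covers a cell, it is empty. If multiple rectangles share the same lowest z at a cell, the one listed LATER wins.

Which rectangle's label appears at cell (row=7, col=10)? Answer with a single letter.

Answer: E

Derivation:
Check cell (7,10):
  A: rows 3-4 cols 8-9 -> outside (row miss)
  B: rows 5-7 cols 8-10 z=5 -> covers; best now B (z=5)
  C: rows 5-8 cols 6-7 -> outside (col miss)
  D: rows 4-8 cols 2-3 -> outside (col miss)
  E: rows 7-8 cols 4-10 z=5 -> covers; best now E (z=5)
Winner: E at z=5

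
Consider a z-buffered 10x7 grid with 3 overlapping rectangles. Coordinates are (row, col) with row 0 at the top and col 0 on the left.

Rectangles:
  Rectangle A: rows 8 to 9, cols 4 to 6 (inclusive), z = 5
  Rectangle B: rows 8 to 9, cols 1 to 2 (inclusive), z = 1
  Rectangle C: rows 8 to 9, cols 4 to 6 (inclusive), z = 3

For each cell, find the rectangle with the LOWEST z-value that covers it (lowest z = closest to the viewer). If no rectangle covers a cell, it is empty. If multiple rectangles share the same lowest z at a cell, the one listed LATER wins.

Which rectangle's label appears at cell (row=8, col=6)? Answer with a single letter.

Answer: C

Derivation:
Check cell (8,6):
  A: rows 8-9 cols 4-6 z=5 -> covers; best now A (z=5)
  B: rows 8-9 cols 1-2 -> outside (col miss)
  C: rows 8-9 cols 4-6 z=3 -> covers; best now C (z=3)
Winner: C at z=3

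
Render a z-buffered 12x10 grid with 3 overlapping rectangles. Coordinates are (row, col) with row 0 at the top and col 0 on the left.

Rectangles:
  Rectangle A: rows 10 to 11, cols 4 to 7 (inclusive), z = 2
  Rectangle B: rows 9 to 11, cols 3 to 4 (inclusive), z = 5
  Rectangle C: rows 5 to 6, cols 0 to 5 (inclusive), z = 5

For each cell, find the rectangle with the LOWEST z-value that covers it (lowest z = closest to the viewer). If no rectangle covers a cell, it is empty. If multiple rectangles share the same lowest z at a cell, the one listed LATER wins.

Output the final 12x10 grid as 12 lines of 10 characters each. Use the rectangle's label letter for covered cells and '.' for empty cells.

..........
..........
..........
..........
..........
CCCCCC....
CCCCCC....
..........
..........
...BB.....
...BAAAA..
...BAAAA..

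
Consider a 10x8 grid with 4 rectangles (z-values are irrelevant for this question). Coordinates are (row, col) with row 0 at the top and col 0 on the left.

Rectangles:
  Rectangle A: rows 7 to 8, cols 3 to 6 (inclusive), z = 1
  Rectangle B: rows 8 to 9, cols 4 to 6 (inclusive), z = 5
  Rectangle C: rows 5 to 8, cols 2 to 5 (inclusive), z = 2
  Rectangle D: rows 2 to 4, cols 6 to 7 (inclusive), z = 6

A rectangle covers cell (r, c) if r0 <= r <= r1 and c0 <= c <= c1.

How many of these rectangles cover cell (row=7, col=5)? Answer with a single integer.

Check cell (7,5):
  A: rows 7-8 cols 3-6 -> covers
  B: rows 8-9 cols 4-6 -> outside (row miss)
  C: rows 5-8 cols 2-5 -> covers
  D: rows 2-4 cols 6-7 -> outside (row miss)
Count covering = 2

Answer: 2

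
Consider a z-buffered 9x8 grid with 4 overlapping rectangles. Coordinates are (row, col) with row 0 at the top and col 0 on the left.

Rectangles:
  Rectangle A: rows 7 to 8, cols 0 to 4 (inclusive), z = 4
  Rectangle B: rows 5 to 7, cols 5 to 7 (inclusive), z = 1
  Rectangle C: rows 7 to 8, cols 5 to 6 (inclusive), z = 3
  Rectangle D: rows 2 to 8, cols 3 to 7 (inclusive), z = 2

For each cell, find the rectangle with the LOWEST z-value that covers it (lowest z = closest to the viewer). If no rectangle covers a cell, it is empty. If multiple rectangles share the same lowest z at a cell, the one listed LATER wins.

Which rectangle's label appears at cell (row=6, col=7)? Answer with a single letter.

Answer: B

Derivation:
Check cell (6,7):
  A: rows 7-8 cols 0-4 -> outside (row miss)
  B: rows 5-7 cols 5-7 z=1 -> covers; best now B (z=1)
  C: rows 7-8 cols 5-6 -> outside (row miss)
  D: rows 2-8 cols 3-7 z=2 -> covers; best now B (z=1)
Winner: B at z=1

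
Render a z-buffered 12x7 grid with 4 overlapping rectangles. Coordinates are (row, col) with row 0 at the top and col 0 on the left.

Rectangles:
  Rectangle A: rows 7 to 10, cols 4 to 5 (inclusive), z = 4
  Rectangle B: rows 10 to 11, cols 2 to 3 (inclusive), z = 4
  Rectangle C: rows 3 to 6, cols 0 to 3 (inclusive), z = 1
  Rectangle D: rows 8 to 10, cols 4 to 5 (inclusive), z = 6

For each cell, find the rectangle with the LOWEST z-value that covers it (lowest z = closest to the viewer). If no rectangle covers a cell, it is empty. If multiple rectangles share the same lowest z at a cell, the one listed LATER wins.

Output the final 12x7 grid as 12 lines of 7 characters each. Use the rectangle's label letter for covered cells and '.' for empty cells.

.......
.......
.......
CCCC...
CCCC...
CCCC...
CCCC...
....AA.
....AA.
....AA.
..BBAA.
..BB...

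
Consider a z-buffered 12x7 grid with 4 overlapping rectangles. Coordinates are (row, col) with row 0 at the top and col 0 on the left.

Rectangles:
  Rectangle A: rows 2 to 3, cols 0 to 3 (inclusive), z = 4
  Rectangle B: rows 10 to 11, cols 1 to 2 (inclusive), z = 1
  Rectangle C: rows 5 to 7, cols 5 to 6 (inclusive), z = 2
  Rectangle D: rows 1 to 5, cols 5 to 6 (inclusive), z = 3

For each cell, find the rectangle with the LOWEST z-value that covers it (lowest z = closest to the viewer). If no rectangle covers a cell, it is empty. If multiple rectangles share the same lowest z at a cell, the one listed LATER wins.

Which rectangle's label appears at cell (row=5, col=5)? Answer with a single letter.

Check cell (5,5):
  A: rows 2-3 cols 0-3 -> outside (row miss)
  B: rows 10-11 cols 1-2 -> outside (row miss)
  C: rows 5-7 cols 5-6 z=2 -> covers; best now C (z=2)
  D: rows 1-5 cols 5-6 z=3 -> covers; best now C (z=2)
Winner: C at z=2

Answer: C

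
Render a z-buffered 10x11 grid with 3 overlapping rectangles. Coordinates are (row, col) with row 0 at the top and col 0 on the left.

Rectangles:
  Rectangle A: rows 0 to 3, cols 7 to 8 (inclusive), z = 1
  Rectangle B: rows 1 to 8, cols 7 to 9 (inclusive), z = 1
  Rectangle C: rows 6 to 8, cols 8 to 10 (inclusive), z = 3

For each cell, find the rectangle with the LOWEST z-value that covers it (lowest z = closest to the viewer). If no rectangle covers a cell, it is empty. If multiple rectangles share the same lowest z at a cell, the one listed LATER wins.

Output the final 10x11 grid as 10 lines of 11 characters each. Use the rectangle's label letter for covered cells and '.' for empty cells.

.......AA..
.......BBB.
.......BBB.
.......BBB.
.......BBB.
.......BBB.
.......BBBC
.......BBBC
.......BBBC
...........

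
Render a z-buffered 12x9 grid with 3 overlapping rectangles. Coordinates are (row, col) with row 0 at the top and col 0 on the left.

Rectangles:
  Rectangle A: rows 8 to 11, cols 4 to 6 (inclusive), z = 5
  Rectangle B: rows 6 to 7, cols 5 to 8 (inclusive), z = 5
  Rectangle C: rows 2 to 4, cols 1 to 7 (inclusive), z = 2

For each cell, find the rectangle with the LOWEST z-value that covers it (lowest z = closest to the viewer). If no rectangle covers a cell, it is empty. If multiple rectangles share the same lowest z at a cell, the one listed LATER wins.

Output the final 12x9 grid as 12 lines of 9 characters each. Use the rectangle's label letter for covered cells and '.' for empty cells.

.........
.........
.CCCCCCC.
.CCCCCCC.
.CCCCCCC.
.........
.....BBBB
.....BBBB
....AAA..
....AAA..
....AAA..
....AAA..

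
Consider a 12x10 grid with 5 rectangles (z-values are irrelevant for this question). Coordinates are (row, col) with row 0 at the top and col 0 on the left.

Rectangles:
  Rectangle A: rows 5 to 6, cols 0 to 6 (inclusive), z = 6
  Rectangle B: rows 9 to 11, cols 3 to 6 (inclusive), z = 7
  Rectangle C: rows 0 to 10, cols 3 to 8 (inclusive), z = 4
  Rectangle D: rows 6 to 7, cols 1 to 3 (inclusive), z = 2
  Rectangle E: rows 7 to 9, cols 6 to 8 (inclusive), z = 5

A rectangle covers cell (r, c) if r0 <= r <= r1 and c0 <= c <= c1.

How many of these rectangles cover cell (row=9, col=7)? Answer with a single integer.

Check cell (9,7):
  A: rows 5-6 cols 0-6 -> outside (row miss)
  B: rows 9-11 cols 3-6 -> outside (col miss)
  C: rows 0-10 cols 3-8 -> covers
  D: rows 6-7 cols 1-3 -> outside (row miss)
  E: rows 7-9 cols 6-8 -> covers
Count covering = 2

Answer: 2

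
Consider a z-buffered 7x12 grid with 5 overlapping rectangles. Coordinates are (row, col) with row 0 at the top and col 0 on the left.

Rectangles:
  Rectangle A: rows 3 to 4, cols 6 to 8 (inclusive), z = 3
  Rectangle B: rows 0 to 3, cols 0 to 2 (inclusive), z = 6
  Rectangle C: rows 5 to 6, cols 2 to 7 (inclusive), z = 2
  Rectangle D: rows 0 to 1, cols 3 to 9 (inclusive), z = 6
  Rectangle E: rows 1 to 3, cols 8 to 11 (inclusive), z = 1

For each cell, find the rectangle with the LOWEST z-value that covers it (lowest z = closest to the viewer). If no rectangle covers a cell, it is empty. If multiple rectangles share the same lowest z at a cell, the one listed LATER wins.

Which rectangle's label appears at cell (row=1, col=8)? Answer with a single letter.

Answer: E

Derivation:
Check cell (1,8):
  A: rows 3-4 cols 6-8 -> outside (row miss)
  B: rows 0-3 cols 0-2 -> outside (col miss)
  C: rows 5-6 cols 2-7 -> outside (row miss)
  D: rows 0-1 cols 3-9 z=6 -> covers; best now D (z=6)
  E: rows 1-3 cols 8-11 z=1 -> covers; best now E (z=1)
Winner: E at z=1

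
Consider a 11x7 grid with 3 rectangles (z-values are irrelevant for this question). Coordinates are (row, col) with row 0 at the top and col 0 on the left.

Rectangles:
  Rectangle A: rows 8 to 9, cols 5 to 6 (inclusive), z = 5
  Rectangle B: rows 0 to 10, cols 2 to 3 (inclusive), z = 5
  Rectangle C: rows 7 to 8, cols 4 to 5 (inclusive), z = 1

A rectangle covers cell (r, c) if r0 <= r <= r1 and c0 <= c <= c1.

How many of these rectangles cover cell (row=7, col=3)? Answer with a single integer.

Check cell (7,3):
  A: rows 8-9 cols 5-6 -> outside (row miss)
  B: rows 0-10 cols 2-3 -> covers
  C: rows 7-8 cols 4-5 -> outside (col miss)
Count covering = 1

Answer: 1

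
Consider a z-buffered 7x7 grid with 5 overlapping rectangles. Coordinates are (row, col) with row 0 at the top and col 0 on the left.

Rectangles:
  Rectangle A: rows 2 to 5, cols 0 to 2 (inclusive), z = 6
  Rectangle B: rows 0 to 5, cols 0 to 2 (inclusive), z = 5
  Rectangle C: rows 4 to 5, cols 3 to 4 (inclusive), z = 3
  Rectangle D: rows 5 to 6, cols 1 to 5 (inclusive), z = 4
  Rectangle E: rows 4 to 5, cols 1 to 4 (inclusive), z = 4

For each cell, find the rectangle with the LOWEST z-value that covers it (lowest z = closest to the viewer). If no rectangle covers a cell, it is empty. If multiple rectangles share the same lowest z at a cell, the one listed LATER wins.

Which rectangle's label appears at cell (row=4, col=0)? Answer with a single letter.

Answer: B

Derivation:
Check cell (4,0):
  A: rows 2-5 cols 0-2 z=6 -> covers; best now A (z=6)
  B: rows 0-5 cols 0-2 z=5 -> covers; best now B (z=5)
  C: rows 4-5 cols 3-4 -> outside (col miss)
  D: rows 5-6 cols 1-5 -> outside (row miss)
  E: rows 4-5 cols 1-4 -> outside (col miss)
Winner: B at z=5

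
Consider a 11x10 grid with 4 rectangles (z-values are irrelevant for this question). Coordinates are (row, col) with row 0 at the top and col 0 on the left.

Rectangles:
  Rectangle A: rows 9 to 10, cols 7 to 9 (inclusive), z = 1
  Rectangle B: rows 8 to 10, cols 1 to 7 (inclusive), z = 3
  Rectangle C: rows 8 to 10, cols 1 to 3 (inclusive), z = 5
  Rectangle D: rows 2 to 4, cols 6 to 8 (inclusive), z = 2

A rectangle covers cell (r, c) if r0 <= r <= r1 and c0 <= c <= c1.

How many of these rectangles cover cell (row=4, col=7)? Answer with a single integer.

Answer: 1

Derivation:
Check cell (4,7):
  A: rows 9-10 cols 7-9 -> outside (row miss)
  B: rows 8-10 cols 1-7 -> outside (row miss)
  C: rows 8-10 cols 1-3 -> outside (row miss)
  D: rows 2-4 cols 6-8 -> covers
Count covering = 1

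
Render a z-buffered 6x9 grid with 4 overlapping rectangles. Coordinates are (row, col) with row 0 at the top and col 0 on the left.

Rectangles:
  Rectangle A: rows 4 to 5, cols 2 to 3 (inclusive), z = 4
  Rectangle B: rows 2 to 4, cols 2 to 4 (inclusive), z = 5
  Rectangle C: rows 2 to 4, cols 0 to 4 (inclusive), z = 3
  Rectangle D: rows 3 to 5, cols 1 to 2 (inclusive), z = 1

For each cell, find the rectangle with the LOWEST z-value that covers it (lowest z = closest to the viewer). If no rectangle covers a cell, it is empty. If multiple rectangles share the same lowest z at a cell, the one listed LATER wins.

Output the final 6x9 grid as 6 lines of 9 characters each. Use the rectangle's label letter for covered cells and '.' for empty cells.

.........
.........
CCCCC....
CDDCC....
CDDCC....
.DDA.....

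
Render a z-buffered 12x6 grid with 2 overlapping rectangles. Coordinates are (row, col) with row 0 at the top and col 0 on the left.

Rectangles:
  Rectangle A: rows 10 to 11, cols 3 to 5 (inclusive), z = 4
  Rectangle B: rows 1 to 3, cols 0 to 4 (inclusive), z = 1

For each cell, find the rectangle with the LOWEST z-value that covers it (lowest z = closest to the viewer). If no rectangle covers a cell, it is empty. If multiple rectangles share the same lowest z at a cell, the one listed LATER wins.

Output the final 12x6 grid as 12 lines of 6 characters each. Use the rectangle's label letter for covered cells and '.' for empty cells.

......
BBBBB.
BBBBB.
BBBBB.
......
......
......
......
......
......
...AAA
...AAA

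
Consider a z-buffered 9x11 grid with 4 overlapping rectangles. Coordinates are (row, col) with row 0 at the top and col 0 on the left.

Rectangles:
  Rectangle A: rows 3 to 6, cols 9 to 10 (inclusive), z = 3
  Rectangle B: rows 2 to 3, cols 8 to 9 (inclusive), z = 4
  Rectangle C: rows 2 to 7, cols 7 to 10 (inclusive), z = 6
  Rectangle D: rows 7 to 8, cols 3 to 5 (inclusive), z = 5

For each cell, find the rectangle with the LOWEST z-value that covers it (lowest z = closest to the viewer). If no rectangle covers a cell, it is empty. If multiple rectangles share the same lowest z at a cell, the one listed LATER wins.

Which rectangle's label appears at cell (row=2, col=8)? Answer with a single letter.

Check cell (2,8):
  A: rows 3-6 cols 9-10 -> outside (row miss)
  B: rows 2-3 cols 8-9 z=4 -> covers; best now B (z=4)
  C: rows 2-7 cols 7-10 z=6 -> covers; best now B (z=4)
  D: rows 7-8 cols 3-5 -> outside (row miss)
Winner: B at z=4

Answer: B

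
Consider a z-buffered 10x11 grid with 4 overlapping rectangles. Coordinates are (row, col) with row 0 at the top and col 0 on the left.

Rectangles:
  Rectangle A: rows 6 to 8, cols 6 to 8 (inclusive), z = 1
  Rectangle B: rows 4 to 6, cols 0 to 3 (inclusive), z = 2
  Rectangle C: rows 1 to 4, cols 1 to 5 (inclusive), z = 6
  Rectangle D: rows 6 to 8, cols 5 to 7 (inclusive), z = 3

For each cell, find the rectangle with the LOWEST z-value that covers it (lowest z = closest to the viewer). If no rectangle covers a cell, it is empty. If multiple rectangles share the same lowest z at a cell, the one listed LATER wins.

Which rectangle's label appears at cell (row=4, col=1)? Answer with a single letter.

Check cell (4,1):
  A: rows 6-8 cols 6-8 -> outside (row miss)
  B: rows 4-6 cols 0-3 z=2 -> covers; best now B (z=2)
  C: rows 1-4 cols 1-5 z=6 -> covers; best now B (z=2)
  D: rows 6-8 cols 5-7 -> outside (row miss)
Winner: B at z=2

Answer: B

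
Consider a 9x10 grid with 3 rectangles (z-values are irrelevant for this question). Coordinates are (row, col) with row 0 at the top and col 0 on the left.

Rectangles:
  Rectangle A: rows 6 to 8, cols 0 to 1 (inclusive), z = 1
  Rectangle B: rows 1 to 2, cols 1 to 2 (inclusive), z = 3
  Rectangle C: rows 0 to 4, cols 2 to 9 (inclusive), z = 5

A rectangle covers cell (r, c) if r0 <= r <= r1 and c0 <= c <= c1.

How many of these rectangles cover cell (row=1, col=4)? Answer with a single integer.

Check cell (1,4):
  A: rows 6-8 cols 0-1 -> outside (row miss)
  B: rows 1-2 cols 1-2 -> outside (col miss)
  C: rows 0-4 cols 2-9 -> covers
Count covering = 1

Answer: 1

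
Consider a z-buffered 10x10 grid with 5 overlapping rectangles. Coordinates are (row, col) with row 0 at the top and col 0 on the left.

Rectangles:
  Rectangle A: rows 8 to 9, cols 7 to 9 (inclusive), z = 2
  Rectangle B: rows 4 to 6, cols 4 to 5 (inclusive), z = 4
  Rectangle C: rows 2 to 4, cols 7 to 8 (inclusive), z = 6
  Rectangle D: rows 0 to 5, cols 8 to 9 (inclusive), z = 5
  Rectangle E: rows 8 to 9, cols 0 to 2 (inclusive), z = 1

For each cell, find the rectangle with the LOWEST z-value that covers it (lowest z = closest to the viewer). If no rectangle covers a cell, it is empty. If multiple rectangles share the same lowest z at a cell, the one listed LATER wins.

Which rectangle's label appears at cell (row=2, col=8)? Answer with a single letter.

Check cell (2,8):
  A: rows 8-9 cols 7-9 -> outside (row miss)
  B: rows 4-6 cols 4-5 -> outside (row miss)
  C: rows 2-4 cols 7-8 z=6 -> covers; best now C (z=6)
  D: rows 0-5 cols 8-9 z=5 -> covers; best now D (z=5)
  E: rows 8-9 cols 0-2 -> outside (row miss)
Winner: D at z=5

Answer: D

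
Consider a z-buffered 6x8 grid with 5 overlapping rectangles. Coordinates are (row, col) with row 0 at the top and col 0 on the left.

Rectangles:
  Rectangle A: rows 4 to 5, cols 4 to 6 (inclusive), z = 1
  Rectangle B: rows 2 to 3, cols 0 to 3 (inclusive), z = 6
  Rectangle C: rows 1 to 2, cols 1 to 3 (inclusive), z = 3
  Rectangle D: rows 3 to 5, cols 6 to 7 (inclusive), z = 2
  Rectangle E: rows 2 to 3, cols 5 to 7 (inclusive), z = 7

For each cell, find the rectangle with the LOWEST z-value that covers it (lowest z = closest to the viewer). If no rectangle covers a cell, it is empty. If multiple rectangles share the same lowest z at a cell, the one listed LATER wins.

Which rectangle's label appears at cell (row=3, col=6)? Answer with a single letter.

Check cell (3,6):
  A: rows 4-5 cols 4-6 -> outside (row miss)
  B: rows 2-3 cols 0-3 -> outside (col miss)
  C: rows 1-2 cols 1-3 -> outside (row miss)
  D: rows 3-5 cols 6-7 z=2 -> covers; best now D (z=2)
  E: rows 2-3 cols 5-7 z=7 -> covers; best now D (z=2)
Winner: D at z=2

Answer: D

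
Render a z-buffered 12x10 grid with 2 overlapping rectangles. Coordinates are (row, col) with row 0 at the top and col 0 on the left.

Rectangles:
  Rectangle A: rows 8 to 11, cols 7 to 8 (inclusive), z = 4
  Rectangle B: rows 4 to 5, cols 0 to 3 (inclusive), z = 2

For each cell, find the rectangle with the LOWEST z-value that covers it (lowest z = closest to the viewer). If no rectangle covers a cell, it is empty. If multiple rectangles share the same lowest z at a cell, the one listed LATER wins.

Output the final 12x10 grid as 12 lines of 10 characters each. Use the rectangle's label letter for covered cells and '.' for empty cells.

..........
..........
..........
..........
BBBB......
BBBB......
..........
..........
.......AA.
.......AA.
.......AA.
.......AA.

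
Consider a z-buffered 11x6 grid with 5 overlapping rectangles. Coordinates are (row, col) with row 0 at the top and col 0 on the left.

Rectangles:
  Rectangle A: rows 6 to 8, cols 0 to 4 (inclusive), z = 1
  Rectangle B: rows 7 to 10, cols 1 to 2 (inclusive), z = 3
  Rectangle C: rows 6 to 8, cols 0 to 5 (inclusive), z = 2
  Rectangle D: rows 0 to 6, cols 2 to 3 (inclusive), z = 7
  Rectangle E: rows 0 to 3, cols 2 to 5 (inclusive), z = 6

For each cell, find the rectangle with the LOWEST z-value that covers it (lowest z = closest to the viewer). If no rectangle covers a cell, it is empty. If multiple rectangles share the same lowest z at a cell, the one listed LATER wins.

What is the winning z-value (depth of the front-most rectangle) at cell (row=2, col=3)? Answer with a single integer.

Check cell (2,3):
  A: rows 6-8 cols 0-4 -> outside (row miss)
  B: rows 7-10 cols 1-2 -> outside (row miss)
  C: rows 6-8 cols 0-5 -> outside (row miss)
  D: rows 0-6 cols 2-3 z=7 -> covers; best now D (z=7)
  E: rows 0-3 cols 2-5 z=6 -> covers; best now E (z=6)
Winner: E at z=6

Answer: 6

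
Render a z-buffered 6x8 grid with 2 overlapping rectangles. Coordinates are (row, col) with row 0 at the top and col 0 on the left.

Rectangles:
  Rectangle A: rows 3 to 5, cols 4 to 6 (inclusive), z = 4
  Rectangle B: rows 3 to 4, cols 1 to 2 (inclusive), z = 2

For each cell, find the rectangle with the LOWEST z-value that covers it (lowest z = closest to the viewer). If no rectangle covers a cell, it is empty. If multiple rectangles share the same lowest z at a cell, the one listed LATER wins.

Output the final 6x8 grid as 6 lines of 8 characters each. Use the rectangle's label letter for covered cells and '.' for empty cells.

........
........
........
.BB.AAA.
.BB.AAA.
....AAA.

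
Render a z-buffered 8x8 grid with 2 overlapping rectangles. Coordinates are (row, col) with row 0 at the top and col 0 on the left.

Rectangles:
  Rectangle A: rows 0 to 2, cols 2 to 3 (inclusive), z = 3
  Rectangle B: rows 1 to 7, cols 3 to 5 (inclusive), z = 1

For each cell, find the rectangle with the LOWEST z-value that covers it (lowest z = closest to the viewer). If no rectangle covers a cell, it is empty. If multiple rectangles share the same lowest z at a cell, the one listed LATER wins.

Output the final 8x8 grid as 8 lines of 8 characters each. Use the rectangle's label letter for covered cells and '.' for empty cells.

..AA....
..ABBB..
..ABBB..
...BBB..
...BBB..
...BBB..
...BBB..
...BBB..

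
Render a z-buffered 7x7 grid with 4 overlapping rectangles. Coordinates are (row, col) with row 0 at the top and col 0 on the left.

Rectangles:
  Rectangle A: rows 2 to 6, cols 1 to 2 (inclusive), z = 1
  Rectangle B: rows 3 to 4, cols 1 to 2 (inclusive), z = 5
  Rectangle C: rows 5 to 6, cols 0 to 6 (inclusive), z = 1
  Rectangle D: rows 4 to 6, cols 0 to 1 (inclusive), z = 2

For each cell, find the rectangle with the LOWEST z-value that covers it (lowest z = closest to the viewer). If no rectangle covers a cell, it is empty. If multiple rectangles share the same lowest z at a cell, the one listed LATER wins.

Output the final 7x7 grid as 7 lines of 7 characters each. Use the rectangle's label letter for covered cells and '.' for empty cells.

.......
.......
.AA....
.AA....
DAA....
CCCCCCC
CCCCCCC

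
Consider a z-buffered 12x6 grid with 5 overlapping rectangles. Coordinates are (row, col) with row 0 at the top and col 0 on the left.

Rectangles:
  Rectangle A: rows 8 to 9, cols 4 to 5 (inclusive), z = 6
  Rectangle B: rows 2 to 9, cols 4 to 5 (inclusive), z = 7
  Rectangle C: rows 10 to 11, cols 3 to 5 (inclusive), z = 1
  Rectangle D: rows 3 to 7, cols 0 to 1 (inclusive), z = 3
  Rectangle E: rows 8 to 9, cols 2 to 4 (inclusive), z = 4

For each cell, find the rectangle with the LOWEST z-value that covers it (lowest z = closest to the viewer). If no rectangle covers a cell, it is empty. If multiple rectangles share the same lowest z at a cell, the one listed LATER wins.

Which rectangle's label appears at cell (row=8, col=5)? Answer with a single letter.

Check cell (8,5):
  A: rows 8-9 cols 4-5 z=6 -> covers; best now A (z=6)
  B: rows 2-9 cols 4-5 z=7 -> covers; best now A (z=6)
  C: rows 10-11 cols 3-5 -> outside (row miss)
  D: rows 3-7 cols 0-1 -> outside (row miss)
  E: rows 8-9 cols 2-4 -> outside (col miss)
Winner: A at z=6

Answer: A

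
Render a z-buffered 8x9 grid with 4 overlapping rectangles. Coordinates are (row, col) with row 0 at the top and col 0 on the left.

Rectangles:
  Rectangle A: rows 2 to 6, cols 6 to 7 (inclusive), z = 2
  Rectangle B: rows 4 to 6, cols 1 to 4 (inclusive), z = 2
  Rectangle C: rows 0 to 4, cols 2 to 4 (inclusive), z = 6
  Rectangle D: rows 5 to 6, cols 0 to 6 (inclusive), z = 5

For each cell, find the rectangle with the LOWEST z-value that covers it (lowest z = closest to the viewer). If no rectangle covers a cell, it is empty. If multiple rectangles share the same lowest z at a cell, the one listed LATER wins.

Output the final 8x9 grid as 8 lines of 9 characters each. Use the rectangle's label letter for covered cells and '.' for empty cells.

..CCC....
..CCC....
..CCC.AA.
..CCC.AA.
.BBBB.AA.
DBBBBDAA.
DBBBBDAA.
.........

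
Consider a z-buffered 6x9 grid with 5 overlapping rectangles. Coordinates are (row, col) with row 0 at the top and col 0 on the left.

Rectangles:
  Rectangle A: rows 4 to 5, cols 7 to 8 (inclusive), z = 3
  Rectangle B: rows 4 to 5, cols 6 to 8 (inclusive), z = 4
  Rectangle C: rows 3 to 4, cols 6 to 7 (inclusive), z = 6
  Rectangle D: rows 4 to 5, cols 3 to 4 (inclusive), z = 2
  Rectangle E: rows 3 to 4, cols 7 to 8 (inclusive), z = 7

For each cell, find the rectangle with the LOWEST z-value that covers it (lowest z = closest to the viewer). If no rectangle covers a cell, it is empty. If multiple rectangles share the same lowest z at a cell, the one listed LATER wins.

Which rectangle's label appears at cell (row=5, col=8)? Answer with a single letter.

Answer: A

Derivation:
Check cell (5,8):
  A: rows 4-5 cols 7-8 z=3 -> covers; best now A (z=3)
  B: rows 4-5 cols 6-8 z=4 -> covers; best now A (z=3)
  C: rows 3-4 cols 6-7 -> outside (row miss)
  D: rows 4-5 cols 3-4 -> outside (col miss)
  E: rows 3-4 cols 7-8 -> outside (row miss)
Winner: A at z=3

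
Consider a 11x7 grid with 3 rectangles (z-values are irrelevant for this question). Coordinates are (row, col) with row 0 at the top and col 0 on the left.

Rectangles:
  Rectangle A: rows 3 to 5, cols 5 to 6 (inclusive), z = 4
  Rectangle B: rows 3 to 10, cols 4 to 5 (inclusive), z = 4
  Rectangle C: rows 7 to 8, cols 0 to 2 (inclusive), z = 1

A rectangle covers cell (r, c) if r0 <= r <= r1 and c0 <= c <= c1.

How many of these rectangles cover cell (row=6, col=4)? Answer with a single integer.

Answer: 1

Derivation:
Check cell (6,4):
  A: rows 3-5 cols 5-6 -> outside (row miss)
  B: rows 3-10 cols 4-5 -> covers
  C: rows 7-8 cols 0-2 -> outside (row miss)
Count covering = 1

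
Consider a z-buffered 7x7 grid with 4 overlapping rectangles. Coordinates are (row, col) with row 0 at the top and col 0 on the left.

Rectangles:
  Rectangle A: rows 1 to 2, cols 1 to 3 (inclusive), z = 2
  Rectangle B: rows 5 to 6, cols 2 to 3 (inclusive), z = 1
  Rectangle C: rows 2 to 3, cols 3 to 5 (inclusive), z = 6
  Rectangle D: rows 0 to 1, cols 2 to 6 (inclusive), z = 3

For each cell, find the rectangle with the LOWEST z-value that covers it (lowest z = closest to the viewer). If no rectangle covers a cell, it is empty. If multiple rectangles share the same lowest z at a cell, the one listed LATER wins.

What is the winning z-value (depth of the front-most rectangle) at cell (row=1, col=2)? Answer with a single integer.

Check cell (1,2):
  A: rows 1-2 cols 1-3 z=2 -> covers; best now A (z=2)
  B: rows 5-6 cols 2-3 -> outside (row miss)
  C: rows 2-3 cols 3-5 -> outside (row miss)
  D: rows 0-1 cols 2-6 z=3 -> covers; best now A (z=2)
Winner: A at z=2

Answer: 2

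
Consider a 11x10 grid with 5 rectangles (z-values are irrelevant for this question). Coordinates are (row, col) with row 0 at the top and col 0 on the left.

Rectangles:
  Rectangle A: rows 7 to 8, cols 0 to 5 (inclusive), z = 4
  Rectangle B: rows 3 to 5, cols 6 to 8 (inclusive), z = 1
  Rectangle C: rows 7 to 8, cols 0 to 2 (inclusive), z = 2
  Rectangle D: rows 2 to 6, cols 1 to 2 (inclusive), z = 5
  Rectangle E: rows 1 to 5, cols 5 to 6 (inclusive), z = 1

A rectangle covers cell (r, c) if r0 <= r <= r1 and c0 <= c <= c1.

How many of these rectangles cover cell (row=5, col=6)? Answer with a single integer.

Answer: 2

Derivation:
Check cell (5,6):
  A: rows 7-8 cols 0-5 -> outside (row miss)
  B: rows 3-5 cols 6-8 -> covers
  C: rows 7-8 cols 0-2 -> outside (row miss)
  D: rows 2-6 cols 1-2 -> outside (col miss)
  E: rows 1-5 cols 5-6 -> covers
Count covering = 2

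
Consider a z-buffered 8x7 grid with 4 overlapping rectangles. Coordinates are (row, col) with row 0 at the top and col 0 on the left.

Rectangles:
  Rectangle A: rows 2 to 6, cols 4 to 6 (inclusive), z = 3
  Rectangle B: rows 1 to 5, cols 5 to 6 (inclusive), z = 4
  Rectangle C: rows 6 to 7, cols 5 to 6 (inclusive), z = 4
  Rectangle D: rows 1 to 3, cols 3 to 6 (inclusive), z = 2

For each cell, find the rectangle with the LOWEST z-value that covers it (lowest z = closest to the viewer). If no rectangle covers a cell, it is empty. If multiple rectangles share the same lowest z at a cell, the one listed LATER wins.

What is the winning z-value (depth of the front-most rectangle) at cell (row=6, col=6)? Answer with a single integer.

Check cell (6,6):
  A: rows 2-6 cols 4-6 z=3 -> covers; best now A (z=3)
  B: rows 1-5 cols 5-6 -> outside (row miss)
  C: rows 6-7 cols 5-6 z=4 -> covers; best now A (z=3)
  D: rows 1-3 cols 3-6 -> outside (row miss)
Winner: A at z=3

Answer: 3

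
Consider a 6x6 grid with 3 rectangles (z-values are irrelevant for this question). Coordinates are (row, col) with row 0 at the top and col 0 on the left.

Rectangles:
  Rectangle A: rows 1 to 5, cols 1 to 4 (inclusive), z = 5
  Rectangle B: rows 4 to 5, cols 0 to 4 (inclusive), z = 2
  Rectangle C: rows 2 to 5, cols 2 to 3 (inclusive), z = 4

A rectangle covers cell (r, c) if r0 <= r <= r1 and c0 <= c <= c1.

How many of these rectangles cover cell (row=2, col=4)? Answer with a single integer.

Answer: 1

Derivation:
Check cell (2,4):
  A: rows 1-5 cols 1-4 -> covers
  B: rows 4-5 cols 0-4 -> outside (row miss)
  C: rows 2-5 cols 2-3 -> outside (col miss)
Count covering = 1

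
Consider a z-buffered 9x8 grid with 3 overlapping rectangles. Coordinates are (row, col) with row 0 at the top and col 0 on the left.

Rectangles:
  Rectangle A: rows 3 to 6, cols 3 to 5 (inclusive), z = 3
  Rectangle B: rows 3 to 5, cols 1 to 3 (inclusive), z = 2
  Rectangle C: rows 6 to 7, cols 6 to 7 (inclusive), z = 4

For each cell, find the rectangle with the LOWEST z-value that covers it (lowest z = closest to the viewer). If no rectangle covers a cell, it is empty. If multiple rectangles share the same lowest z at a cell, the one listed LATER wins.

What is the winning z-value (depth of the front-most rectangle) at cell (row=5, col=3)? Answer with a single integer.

Answer: 2

Derivation:
Check cell (5,3):
  A: rows 3-6 cols 3-5 z=3 -> covers; best now A (z=3)
  B: rows 3-5 cols 1-3 z=2 -> covers; best now B (z=2)
  C: rows 6-7 cols 6-7 -> outside (row miss)
Winner: B at z=2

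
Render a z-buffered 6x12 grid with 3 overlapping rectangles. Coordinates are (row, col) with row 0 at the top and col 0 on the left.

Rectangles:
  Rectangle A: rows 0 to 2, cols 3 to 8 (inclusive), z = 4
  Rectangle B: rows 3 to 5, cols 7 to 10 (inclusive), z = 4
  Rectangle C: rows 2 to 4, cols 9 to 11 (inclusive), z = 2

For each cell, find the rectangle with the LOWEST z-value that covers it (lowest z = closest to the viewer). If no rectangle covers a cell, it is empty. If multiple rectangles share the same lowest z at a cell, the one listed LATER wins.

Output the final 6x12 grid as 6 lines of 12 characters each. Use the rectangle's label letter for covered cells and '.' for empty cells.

...AAAAAA...
...AAAAAA...
...AAAAAACCC
.......BBCCC
.......BBCCC
.......BBBB.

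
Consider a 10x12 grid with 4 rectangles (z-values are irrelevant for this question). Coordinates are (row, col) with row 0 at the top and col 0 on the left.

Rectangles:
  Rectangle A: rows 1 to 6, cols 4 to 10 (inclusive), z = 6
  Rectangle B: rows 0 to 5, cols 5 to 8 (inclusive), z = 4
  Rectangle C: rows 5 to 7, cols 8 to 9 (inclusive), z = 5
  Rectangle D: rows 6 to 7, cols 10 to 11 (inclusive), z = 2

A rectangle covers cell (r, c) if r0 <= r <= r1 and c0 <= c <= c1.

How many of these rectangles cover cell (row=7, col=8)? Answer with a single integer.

Check cell (7,8):
  A: rows 1-6 cols 4-10 -> outside (row miss)
  B: rows 0-5 cols 5-8 -> outside (row miss)
  C: rows 5-7 cols 8-9 -> covers
  D: rows 6-7 cols 10-11 -> outside (col miss)
Count covering = 1

Answer: 1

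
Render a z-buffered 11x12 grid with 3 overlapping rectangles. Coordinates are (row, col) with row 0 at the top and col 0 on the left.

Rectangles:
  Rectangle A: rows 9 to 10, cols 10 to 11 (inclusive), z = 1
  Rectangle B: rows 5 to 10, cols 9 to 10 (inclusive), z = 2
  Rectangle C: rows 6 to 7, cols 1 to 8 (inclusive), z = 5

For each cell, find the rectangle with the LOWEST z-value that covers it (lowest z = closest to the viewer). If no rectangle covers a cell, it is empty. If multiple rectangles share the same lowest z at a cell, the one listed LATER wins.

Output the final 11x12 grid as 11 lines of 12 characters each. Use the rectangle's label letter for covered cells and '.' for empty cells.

............
............
............
............
............
.........BB.
.CCCCCCCCBB.
.CCCCCCCCBB.
.........BB.
.........BAA
.........BAA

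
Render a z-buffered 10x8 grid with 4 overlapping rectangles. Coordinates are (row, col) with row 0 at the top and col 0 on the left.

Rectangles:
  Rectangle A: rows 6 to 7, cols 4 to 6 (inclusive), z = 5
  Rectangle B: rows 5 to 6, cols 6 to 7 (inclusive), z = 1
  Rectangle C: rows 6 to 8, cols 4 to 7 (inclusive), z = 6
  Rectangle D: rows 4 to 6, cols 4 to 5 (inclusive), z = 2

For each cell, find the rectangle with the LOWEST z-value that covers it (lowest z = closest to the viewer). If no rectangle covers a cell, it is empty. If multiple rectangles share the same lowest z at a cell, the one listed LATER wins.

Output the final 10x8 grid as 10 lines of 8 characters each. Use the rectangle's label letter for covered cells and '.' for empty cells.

........
........
........
........
....DD..
....DDBB
....DDBB
....AAAC
....CCCC
........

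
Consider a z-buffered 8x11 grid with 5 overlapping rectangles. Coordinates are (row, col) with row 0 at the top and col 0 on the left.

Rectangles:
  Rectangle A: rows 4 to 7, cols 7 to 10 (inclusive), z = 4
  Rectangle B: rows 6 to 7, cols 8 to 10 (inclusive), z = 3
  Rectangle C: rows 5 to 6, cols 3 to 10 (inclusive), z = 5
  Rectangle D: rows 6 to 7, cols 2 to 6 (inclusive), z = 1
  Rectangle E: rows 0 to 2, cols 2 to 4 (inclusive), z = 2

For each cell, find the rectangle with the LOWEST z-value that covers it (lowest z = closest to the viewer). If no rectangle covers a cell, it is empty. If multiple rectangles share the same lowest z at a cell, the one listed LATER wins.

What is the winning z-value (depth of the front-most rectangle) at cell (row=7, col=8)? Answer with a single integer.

Answer: 3

Derivation:
Check cell (7,8):
  A: rows 4-7 cols 7-10 z=4 -> covers; best now A (z=4)
  B: rows 6-7 cols 8-10 z=3 -> covers; best now B (z=3)
  C: rows 5-6 cols 3-10 -> outside (row miss)
  D: rows 6-7 cols 2-6 -> outside (col miss)
  E: rows 0-2 cols 2-4 -> outside (row miss)
Winner: B at z=3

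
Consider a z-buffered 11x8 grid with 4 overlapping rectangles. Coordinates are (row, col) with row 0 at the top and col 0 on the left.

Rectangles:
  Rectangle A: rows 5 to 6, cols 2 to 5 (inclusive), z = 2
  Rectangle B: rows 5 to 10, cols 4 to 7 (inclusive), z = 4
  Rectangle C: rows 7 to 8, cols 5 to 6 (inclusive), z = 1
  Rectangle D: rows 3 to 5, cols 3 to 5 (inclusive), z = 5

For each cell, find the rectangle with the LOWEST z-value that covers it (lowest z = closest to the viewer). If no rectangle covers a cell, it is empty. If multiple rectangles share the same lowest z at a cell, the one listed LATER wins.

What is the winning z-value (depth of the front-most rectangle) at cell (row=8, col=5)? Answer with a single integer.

Check cell (8,5):
  A: rows 5-6 cols 2-5 -> outside (row miss)
  B: rows 5-10 cols 4-7 z=4 -> covers; best now B (z=4)
  C: rows 7-8 cols 5-6 z=1 -> covers; best now C (z=1)
  D: rows 3-5 cols 3-5 -> outside (row miss)
Winner: C at z=1

Answer: 1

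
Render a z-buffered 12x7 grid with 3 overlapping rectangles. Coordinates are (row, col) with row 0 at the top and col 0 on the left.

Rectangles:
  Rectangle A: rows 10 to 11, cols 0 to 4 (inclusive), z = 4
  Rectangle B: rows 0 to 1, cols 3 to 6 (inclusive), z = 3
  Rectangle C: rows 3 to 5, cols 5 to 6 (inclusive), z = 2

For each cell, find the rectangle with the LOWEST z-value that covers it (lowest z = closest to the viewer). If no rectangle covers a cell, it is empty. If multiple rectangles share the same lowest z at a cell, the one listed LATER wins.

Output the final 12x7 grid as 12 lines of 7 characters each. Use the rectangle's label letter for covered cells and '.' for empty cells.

...BBBB
...BBBB
.......
.....CC
.....CC
.....CC
.......
.......
.......
.......
AAAAA..
AAAAA..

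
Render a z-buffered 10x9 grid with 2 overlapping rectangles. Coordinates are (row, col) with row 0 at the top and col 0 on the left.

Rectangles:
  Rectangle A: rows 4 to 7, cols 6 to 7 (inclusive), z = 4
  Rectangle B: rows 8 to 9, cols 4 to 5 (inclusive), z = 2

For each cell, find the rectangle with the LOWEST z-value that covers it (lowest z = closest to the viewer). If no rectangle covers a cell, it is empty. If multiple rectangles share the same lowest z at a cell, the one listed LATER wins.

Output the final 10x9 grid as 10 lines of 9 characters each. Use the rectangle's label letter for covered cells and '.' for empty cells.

.........
.........
.........
.........
......AA.
......AA.
......AA.
......AA.
....BB...
....BB...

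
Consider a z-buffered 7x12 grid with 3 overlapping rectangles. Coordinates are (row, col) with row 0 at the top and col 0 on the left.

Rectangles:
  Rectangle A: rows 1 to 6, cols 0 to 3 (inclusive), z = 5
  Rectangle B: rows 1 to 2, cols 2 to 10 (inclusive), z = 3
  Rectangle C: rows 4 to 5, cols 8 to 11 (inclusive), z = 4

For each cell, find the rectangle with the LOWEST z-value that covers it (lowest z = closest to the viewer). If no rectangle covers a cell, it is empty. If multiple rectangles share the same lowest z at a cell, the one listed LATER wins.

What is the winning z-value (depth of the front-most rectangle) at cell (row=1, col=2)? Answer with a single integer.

Answer: 3

Derivation:
Check cell (1,2):
  A: rows 1-6 cols 0-3 z=5 -> covers; best now A (z=5)
  B: rows 1-2 cols 2-10 z=3 -> covers; best now B (z=3)
  C: rows 4-5 cols 8-11 -> outside (row miss)
Winner: B at z=3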